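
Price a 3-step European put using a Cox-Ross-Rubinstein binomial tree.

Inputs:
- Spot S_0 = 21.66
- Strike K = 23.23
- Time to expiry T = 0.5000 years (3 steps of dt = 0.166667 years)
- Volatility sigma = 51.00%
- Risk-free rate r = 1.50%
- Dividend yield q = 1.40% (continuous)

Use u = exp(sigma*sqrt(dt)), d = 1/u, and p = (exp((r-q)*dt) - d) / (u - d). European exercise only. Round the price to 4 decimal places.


dt = T/N = 0.166667
u = exp(sigma*sqrt(dt)) = 1.231468; d = 1/u = 0.812039
p = (exp((r-q)*dt) - d) / (u - d) = 0.448533
Discount per step: exp(-r*dt) = 0.997503
Stock lattice S(k, i) with i counting down-moves:
  k=0: S(0,0) = 21.6600
  k=1: S(1,0) = 26.6736; S(1,1) = 17.5888
  k=2: S(2,0) = 32.8477; S(2,1) = 21.6600; S(2,2) = 14.2828
  k=3: S(3,0) = 40.4508; S(3,1) = 26.6736; S(3,2) = 17.5888; S(3,3) = 11.5982
Terminal payoffs V(N, i) = max(K - S_T, 0):
  V(3,0) = 0.000000; V(3,1) = 0.000000; V(3,2) = 5.641230; V(3,3) = 11.631830
Backward induction: V(k, i) = exp(-r*dt) * [p * V(k+1, i) + (1-p) * V(k+1, i+1)].
  V(2,0) = exp(-r*dt) * [p*0.000000 + (1-p)*0.000000] = 0.000000
  V(2,1) = exp(-r*dt) * [p*0.000000 + (1-p)*5.641230] = 3.103185
  V(2,2) = exp(-r*dt) * [p*5.641230 + (1-p)*11.631830] = 8.922514
  V(1,0) = exp(-r*dt) * [p*0.000000 + (1-p)*3.103185] = 1.707031
  V(1,1) = exp(-r*dt) * [p*3.103185 + (1-p)*8.922514] = 6.296592
  V(0,0) = exp(-r*dt) * [p*1.707031 + (1-p)*6.296592] = 4.227441

Answer: Price = V(0,0) = 4.2274


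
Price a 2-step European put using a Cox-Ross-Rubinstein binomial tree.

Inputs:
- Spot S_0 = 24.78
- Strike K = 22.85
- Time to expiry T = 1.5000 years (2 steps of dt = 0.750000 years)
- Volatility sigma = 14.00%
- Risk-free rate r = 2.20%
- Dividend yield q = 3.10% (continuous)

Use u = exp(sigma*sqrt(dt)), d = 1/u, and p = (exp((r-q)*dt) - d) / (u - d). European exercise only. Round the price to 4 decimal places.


dt = T/N = 0.750000
u = exp(sigma*sqrt(dt)) = 1.128900; d = 1/u = 0.885818
p = (exp((r-q)*dt) - d) / (u - d) = 0.442051
Discount per step: exp(-r*dt) = 0.983635
Stock lattice S(k, i) with i counting down-moves:
  k=0: S(0,0) = 24.7800
  k=1: S(1,0) = 27.9741; S(1,1) = 21.9506
  k=2: S(2,0) = 31.5800; S(2,1) = 24.7800; S(2,2) = 19.4442
Terminal payoffs V(N, i) = max(K - S_T, 0):
  V(2,0) = 0.000000; V(2,1) = 0.000000; V(2,2) = 3.405782
Backward induction: V(k, i) = exp(-r*dt) * [p * V(k+1, i) + (1-p) * V(k+1, i+1)].
  V(1,0) = exp(-r*dt) * [p*0.000000 + (1-p)*0.000000] = 0.000000
  V(1,1) = exp(-r*dt) * [p*0.000000 + (1-p)*3.405782] = 1.869155
  V(0,0) = exp(-r*dt) * [p*0.000000 + (1-p)*1.869155] = 1.025826

Answer: Price = V(0,0) = 1.0258


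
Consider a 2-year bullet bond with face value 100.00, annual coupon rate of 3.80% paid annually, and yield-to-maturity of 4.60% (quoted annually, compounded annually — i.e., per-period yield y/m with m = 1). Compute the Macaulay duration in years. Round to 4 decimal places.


Answer: Macaulay duration = 1.9631 years

Derivation:
Coupon per period c = face * coupon_rate / m = 3.800000
Periods per year m = 1; per-period yield y/m = 0.046000
Number of cashflows N = 2
Cashflows (t years, CF_t, discount factor 1/(1+y/m)^(m*t), PV):
  t = 1.0000: CF_t = 3.800000, DF = 0.956023, PV = 3.632887
  t = 2.0000: CF_t = 103.800000, DF = 0.913980, PV = 94.871111
Price P = sum_t PV_t = 98.503998
Macaulay numerator sum_t t * PV_t:
  t * PV_t at t = 1.0000: 3.632887
  t * PV_t at t = 2.0000: 189.742221
Macaulay duration D = (sum_t t * PV_t) / P = 193.375108 / 98.503998 = 1.963119


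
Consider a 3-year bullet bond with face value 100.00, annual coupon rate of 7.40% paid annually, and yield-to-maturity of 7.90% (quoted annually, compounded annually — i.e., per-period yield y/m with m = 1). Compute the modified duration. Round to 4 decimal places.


Coupon per period c = face * coupon_rate / m = 7.400000
Periods per year m = 1; per-period yield y/m = 0.079000
Number of cashflows N = 3
Cashflows (t years, CF_t, discount factor 1/(1+y/m)^(m*t), PV):
  t = 1.0000: CF_t = 7.400000, DF = 0.926784, PV = 6.858202
  t = 2.0000: CF_t = 7.400000, DF = 0.858929, PV = 6.356072
  t = 3.0000: CF_t = 107.400000, DF = 0.796041, PV = 85.494849
Price P = sum_t PV_t = 98.709123
First compute Macaulay numerator sum_t t * PV_t:
  t * PV_t at t = 1.0000: 6.858202
  t * PV_t at t = 2.0000: 12.712145
  t * PV_t at t = 3.0000: 256.484546
Macaulay duration D = 276.054892 / 98.709123 = 2.796650
Modified duration = D / (1 + y/m) = 2.796650 / (1 + 0.079000) = 2.591891

Answer: Modified duration = 2.5919


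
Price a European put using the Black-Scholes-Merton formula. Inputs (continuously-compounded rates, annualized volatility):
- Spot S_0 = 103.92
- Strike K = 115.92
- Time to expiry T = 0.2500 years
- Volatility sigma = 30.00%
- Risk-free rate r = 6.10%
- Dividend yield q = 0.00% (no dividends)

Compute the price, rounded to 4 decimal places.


Answer: Price = 12.8790

Derivation:
d1 = (ln(S/K) + (r - q + 0.5*sigma^2) * T) / (sigma * sqrt(T)) = -0.55185950
d2 = d1 - sigma * sqrt(T) = -0.70185950
exp(-rT) = 0.98486569; exp(-qT) = 1.00000000
P = K * exp(-rT) * N(-d2) - S_0 * exp(-qT) * N(-d1)
N(-d1) = 0.70947769; N(-d2) = 0.75861661
P = 115.9200 * 0.98486569 * 0.75861661 - 103.9200 * 1.00000000 * 0.70947769 = 12.8790


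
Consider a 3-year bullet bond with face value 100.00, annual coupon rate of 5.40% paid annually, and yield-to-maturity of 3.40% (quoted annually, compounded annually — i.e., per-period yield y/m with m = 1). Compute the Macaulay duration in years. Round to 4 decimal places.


Coupon per period c = face * coupon_rate / m = 5.400000
Periods per year m = 1; per-period yield y/m = 0.034000
Number of cashflows N = 3
Cashflows (t years, CF_t, discount factor 1/(1+y/m)^(m*t), PV):
  t = 1.0000: CF_t = 5.400000, DF = 0.967118, PV = 5.222437
  t = 2.0000: CF_t = 5.400000, DF = 0.935317, PV = 5.050713
  t = 3.0000: CF_t = 105.400000, DF = 0.904562, PV = 95.340845
Price P = sum_t PV_t = 105.613995
Macaulay numerator sum_t t * PV_t:
  t * PV_t at t = 1.0000: 5.222437
  t * PV_t at t = 2.0000: 10.101426
  t * PV_t at t = 3.0000: 286.022534
Macaulay duration D = (sum_t t * PV_t) / P = 301.346397 / 105.613995 = 2.853281

Answer: Macaulay duration = 2.8533 years


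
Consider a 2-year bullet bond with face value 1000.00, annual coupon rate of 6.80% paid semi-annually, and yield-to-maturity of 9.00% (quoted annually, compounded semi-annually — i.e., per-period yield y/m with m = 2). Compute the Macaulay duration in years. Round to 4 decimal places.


Coupon per period c = face * coupon_rate / m = 34.000000
Periods per year m = 2; per-period yield y/m = 0.045000
Number of cashflows N = 4
Cashflows (t years, CF_t, discount factor 1/(1+y/m)^(m*t), PV):
  t = 0.5000: CF_t = 34.000000, DF = 0.956938, PV = 32.535885
  t = 1.0000: CF_t = 34.000000, DF = 0.915730, PV = 31.134818
  t = 1.5000: CF_t = 34.000000, DF = 0.876297, PV = 29.794085
  t = 2.0000: CF_t = 1034.000000, DF = 0.838561, PV = 867.072429
Price P = sum_t PV_t = 960.537217
Macaulay numerator sum_t t * PV_t:
  t * PV_t at t = 0.5000: 16.267943
  t * PV_t at t = 1.0000: 31.134818
  t * PV_t at t = 1.5000: 44.691127
  t * PV_t at t = 2.0000: 1734.144859
Macaulay duration D = (sum_t t * PV_t) / P = 1826.238746 / 960.537217 = 1.901268

Answer: Macaulay duration = 1.9013 years


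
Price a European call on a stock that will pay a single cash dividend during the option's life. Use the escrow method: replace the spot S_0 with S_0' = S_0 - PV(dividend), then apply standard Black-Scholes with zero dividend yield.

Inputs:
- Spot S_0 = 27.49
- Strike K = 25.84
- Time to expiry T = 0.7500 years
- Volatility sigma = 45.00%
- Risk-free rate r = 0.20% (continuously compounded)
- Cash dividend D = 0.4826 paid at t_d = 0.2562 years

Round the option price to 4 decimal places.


PV(D) = D * exp(-r * t_d) = 0.4826 * 0.99948773 = 0.48235278
S_0' = S_0 - PV(D) = 27.4900 - 0.48235278 = 27.00764722
d1 = (ln(S_0'/K) + (r + sigma^2/2)*T) / (sigma*sqrt(T)) = 0.31211267
d2 = d1 - sigma*sqrt(T) = -0.07759876
exp(-rT) = 0.99850112
N(d1) = 0.62252255; N(d2) = 0.46907362
C = S_0' * N(d1) - K * exp(-rT) * N(d2) = 27.00764722 * 0.62252255 - 25.8400 * 0.99850112 * 0.46907362 = 4.7102

Answer: Price = 4.7102


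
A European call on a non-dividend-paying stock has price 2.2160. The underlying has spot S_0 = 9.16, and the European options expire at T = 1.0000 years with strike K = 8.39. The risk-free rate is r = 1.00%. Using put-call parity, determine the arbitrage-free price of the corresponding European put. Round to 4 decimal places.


Answer: Put price = 1.3625

Derivation:
Put-call parity: C - P = S_0 * exp(-qT) - K * exp(-rT).
S_0 * exp(-qT) = 9.1600 * 1.00000000 = 9.16000000
K * exp(-rT) = 8.3900 * 0.99004983 = 8.30651811
P = C - S*exp(-qT) + K*exp(-rT)
P = 2.2160 - 9.16000000 + 8.30651811 = 1.3625


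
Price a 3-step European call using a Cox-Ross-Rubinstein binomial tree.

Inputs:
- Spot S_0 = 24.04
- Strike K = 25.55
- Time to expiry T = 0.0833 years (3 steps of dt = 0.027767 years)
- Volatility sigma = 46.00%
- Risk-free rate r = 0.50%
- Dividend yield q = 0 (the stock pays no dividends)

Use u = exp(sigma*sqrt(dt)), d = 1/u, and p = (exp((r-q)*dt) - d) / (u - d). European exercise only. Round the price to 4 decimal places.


Answer: Price = V(0,0) = 0.6720

Derivation:
dt = T/N = 0.027767
u = exp(sigma*sqrt(dt)) = 1.079666; d = 1/u = 0.926213
p = (exp((r-q)*dt) - d) / (u - d) = 0.481751
Discount per step: exp(-r*dt) = 0.999861
Stock lattice S(k, i) with i counting down-moves:
  k=0: S(0,0) = 24.0400
  k=1: S(1,0) = 25.9552; S(1,1) = 22.2662
  k=2: S(2,0) = 28.0229; S(2,1) = 24.0400; S(2,2) = 20.6232
  k=3: S(3,0) = 30.2554; S(3,1) = 25.9552; S(3,2) = 22.2662; S(3,3) = 19.1015
Terminal payoffs V(N, i) = max(S_T - K, 0):
  V(3,0) = 4.705352; V(3,1) = 0.405160; V(3,2) = 0.000000; V(3,3) = 0.000000
Backward induction: V(k, i) = exp(-r*dt) * [p * V(k+1, i) + (1-p) * V(k+1, i+1)].
  V(2,0) = exp(-r*dt) * [p*4.705352 + (1-p)*0.405160] = 2.476440
  V(2,1) = exp(-r*dt) * [p*0.405160 + (1-p)*0.000000] = 0.195159
  V(2,2) = exp(-r*dt) * [p*0.000000 + (1-p)*0.000000] = 0.000000
  V(1,0) = exp(-r*dt) * [p*2.476440 + (1-p)*0.195159] = 1.293990
  V(1,1) = exp(-r*dt) * [p*0.195159 + (1-p)*0.000000] = 0.094005
  V(0,0) = exp(-r*dt) * [p*1.293990 + (1-p)*0.094005] = 0.672006


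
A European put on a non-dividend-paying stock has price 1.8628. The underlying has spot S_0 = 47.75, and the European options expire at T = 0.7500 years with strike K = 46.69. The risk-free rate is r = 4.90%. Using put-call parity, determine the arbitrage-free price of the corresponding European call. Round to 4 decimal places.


Put-call parity: C - P = S_0 * exp(-qT) - K * exp(-rT).
S_0 * exp(-qT) = 47.7500 * 1.00000000 = 47.75000000
K * exp(-rT) = 46.6900 * 0.96391708 = 45.00528868
C = P + S*exp(-qT) - K*exp(-rT)
C = 1.8628 + 47.75000000 - 45.00528868 = 4.6075

Answer: Call price = 4.6075


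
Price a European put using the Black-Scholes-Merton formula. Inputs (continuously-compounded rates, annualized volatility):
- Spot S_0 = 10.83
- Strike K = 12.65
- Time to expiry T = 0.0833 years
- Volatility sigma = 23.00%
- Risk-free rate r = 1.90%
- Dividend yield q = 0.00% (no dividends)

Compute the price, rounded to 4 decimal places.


Answer: Price = 1.8027

Derivation:
d1 = (ln(S/K) + (r - q + 0.5*sigma^2) * T) / (sigma * sqrt(T)) = -2.28301600
d2 = d1 - sigma * sqrt(T) = -2.34939800
exp(-rT) = 0.99841855; exp(-qT) = 1.00000000
P = K * exp(-rT) * N(-d2) - S_0 * exp(-qT) * N(-d1)
N(-d1) = 0.98878529; N(-d2) = 0.99059810
P = 12.6500 * 0.99841855 * 0.99059810 - 10.8300 * 1.00000000 * 0.98878529 = 1.8027


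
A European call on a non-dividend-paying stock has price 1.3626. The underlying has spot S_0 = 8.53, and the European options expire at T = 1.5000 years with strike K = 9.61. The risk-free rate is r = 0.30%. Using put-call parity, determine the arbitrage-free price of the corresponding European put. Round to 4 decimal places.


Put-call parity: C - P = S_0 * exp(-qT) - K * exp(-rT).
S_0 * exp(-qT) = 8.5300 * 1.00000000 = 8.53000000
K * exp(-rT) = 9.6100 * 0.99551011 = 9.56685216
P = C - S*exp(-qT) + K*exp(-rT)
P = 1.3626 - 8.53000000 + 9.56685216 = 2.3995

Answer: Put price = 2.3995


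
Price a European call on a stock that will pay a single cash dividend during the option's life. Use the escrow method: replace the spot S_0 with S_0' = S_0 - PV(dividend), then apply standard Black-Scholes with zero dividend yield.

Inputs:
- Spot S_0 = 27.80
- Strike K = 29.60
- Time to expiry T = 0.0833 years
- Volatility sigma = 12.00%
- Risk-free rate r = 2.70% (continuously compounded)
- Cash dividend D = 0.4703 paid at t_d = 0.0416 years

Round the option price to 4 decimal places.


PV(D) = D * exp(-r * t_d) = 0.4703 * 0.99887743 = 0.46977206
S_0' = S_0 - PV(D) = 27.8000 - 0.46977206 = 27.33022794
d1 = (ln(S_0'/K) + (r + sigma^2/2)*T) / (sigma*sqrt(T)) = -2.22128449
d2 = d1 - sigma*sqrt(T) = -2.25591858
exp(-rT) = 0.99775343
N(d1) = 0.01316585; N(d2) = 0.01203787
C = S_0' * N(d1) - K * exp(-rT) * N(d2) = 27.33022794 * 0.01316585 - 29.6000 * 0.99775343 * 0.01203787 = 0.0043

Answer: Price = 0.0043


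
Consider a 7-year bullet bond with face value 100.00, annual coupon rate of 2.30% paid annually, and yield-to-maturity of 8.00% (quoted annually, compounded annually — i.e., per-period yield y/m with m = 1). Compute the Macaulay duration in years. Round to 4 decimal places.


Answer: Macaulay duration = 6.4370 years

Derivation:
Coupon per period c = face * coupon_rate / m = 2.300000
Periods per year m = 1; per-period yield y/m = 0.080000
Number of cashflows N = 7
Cashflows (t years, CF_t, discount factor 1/(1+y/m)^(m*t), PV):
  t = 1.0000: CF_t = 2.300000, DF = 0.925926, PV = 2.129630
  t = 2.0000: CF_t = 2.300000, DF = 0.857339, PV = 1.971879
  t = 3.0000: CF_t = 2.300000, DF = 0.793832, PV = 1.825814
  t = 4.0000: CF_t = 2.300000, DF = 0.735030, PV = 1.690569
  t = 5.0000: CF_t = 2.300000, DF = 0.680583, PV = 1.565341
  t = 6.0000: CF_t = 2.300000, DF = 0.630170, PV = 1.449390
  t = 7.0000: CF_t = 102.300000, DF = 0.583490, PV = 59.691067
Price P = sum_t PV_t = 70.323691
Macaulay numerator sum_t t * PV_t:
  t * PV_t at t = 1.0000: 2.129630
  t * PV_t at t = 2.0000: 3.943759
  t * PV_t at t = 3.0000: 5.477442
  t * PV_t at t = 4.0000: 6.762275
  t * PV_t at t = 5.0000: 7.826707
  t * PV_t at t = 6.0000: 8.696341
  t * PV_t at t = 7.0000: 417.837472
Macaulay duration D = (sum_t t * PV_t) / P = 452.673625 / 70.323691 = 6.437000


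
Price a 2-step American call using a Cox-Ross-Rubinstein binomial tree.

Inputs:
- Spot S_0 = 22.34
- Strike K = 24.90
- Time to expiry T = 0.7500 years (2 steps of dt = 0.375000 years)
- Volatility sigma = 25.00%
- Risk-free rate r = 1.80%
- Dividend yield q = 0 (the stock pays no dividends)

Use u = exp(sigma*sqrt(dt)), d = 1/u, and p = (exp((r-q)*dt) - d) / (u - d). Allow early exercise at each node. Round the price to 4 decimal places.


dt = T/N = 0.375000
u = exp(sigma*sqrt(dt)) = 1.165433; d = 1/u = 0.858050
p = (exp((r-q)*dt) - d) / (u - d) = 0.483835
Discount per step: exp(-r*dt) = 0.993273
Stock lattice S(k, i) with i counting down-moves:
  k=0: S(0,0) = 22.3400
  k=1: S(1,0) = 26.0358; S(1,1) = 19.1688
  k=2: S(2,0) = 30.3430; S(2,1) = 22.3400; S(2,2) = 16.4478
Terminal payoffs V(N, i) = max(S_T - K, 0):
  V(2,0) = 5.442975; V(2,1) = 0.000000; V(2,2) = 0.000000
Backward induction: V(k, i) = exp(-r*dt) * [p * V(k+1, i) + (1-p) * V(k+1, i+1)]; then take max(V_cont, immediate exercise) for American.
  V(1,0) = exp(-r*dt) * [p*5.442975 + (1-p)*0.000000] = 2.615786; exercise = 1.135784; V(1,0) = max -> 2.615786
  V(1,1) = exp(-r*dt) * [p*0.000000 + (1-p)*0.000000] = 0.000000; exercise = 0.000000; V(1,1) = max -> 0.000000
  V(0,0) = exp(-r*dt) * [p*2.615786 + (1-p)*0.000000] = 1.257095; exercise = 0.000000; V(0,0) = max -> 1.257095

Answer: Price = V(0,0) = 1.2571


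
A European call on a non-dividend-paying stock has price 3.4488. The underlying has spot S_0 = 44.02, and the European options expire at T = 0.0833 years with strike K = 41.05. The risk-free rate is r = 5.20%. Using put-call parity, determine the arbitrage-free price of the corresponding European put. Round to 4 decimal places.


Answer: Put price = 0.3014

Derivation:
Put-call parity: C - P = S_0 * exp(-qT) - K * exp(-rT).
S_0 * exp(-qT) = 44.0200 * 1.00000000 = 44.02000000
K * exp(-rT) = 41.0500 * 0.99567777 = 40.87257237
P = C - S*exp(-qT) + K*exp(-rT)
P = 3.4488 - 44.02000000 + 40.87257237 = 0.3014


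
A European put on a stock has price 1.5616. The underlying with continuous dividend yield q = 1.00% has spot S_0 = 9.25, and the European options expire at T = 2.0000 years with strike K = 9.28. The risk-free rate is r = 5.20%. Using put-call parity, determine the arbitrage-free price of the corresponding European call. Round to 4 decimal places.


Answer: Call price = 2.2651

Derivation:
Put-call parity: C - P = S_0 * exp(-qT) - K * exp(-rT).
S_0 * exp(-qT) = 9.2500 * 0.98019867 = 9.06683773
K * exp(-rT) = 9.2800 * 0.90122530 = 8.36337076
C = P + S*exp(-qT) - K*exp(-rT)
C = 1.5616 + 9.06683773 - 8.36337076 = 2.2651


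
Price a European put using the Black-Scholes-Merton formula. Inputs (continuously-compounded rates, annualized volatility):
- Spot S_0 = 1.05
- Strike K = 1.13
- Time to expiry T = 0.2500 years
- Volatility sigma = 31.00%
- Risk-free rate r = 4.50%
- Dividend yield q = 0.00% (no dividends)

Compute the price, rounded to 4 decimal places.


d1 = (ln(S/K) + (r - q + 0.5*sigma^2) * T) / (sigma * sqrt(T)) = -0.32364496
d2 = d1 - sigma * sqrt(T) = -0.47864496
exp(-rT) = 0.98881304; exp(-qT) = 1.00000000
P = K * exp(-rT) * N(-d2) - S_0 * exp(-qT) * N(-d1)
N(-d1) = 0.62689658; N(-d2) = 0.68390439
P = 1.1300 * 0.98881304 * 0.68390439 - 1.0500 * 1.00000000 * 0.62689658 = 0.1059

Answer: Price = 0.1059


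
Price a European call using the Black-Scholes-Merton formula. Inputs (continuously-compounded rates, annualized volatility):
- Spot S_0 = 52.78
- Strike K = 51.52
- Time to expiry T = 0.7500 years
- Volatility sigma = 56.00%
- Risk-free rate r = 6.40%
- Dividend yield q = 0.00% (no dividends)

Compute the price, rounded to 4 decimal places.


Answer: Price = 11.7035

Derivation:
d1 = (ln(S/K) + (r - q + 0.5*sigma^2) * T) / (sigma * sqrt(T)) = 0.39128316
d2 = d1 - sigma * sqrt(T) = -0.09369106
exp(-rT) = 0.95313379; exp(-qT) = 1.00000000
C = S_0 * exp(-qT) * N(d1) - K * exp(-rT) * N(d2)
N(d1) = 0.65220603; N(d2) = 0.46267728
C = 52.7800 * 1.00000000 * 0.65220603 - 51.5200 * 0.95313379 * 0.46267728 = 11.7035


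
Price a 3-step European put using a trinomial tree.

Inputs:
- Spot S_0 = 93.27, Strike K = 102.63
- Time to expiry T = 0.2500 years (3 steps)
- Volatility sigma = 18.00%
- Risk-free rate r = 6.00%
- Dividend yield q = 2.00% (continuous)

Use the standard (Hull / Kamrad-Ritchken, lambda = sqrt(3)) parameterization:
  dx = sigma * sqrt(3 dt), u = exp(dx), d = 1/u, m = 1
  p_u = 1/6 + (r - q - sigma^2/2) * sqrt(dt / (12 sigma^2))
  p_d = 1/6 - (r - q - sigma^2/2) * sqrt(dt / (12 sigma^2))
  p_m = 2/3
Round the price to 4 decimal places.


Answer: Price = V(0,0) = 8.9678

Derivation:
dt = T/N = 0.083333; dx = sigma*sqrt(3*dt) = 0.090000
u = exp(dx) = 1.094174; d = 1/u = 0.913931
p_u = 0.177685, p_m = 0.666667, p_d = 0.155648
Discount per step: exp(-r*dt) = 0.995012
Stock lattice S(k, j) with j the centered position index:
  k=0: S(0,+0) = 93.2700
  k=1: S(1,-1) = 85.2424; S(1,+0) = 93.2700; S(1,+1) = 102.0536
  k=2: S(2,-2) = 77.9057; S(2,-1) = 85.2424; S(2,+0) = 93.2700; S(2,+1) = 102.0536; S(2,+2) = 111.6645
  k=3: S(3,-3) = 71.2004; S(3,-2) = 77.9057; S(3,-1) = 85.2424; S(3,+0) = 93.2700; S(3,+1) = 102.0536; S(3,+2) = 111.6645; S(3,+3) = 122.1804
Terminal payoffs V(N, j) = max(K - S_T, 0):
  V(3,-3) = 31.429595; V(3,-2) = 24.724347; V(3,-1) = 17.387638; V(3,+0) = 9.360000; V(3,+1) = 0.576365; V(3,+2) = 0.000000; V(3,+3) = 0.000000
Backward induction: V(k, j) = exp(-r*dt) * [p_u * V(k+1, j+1) + p_m * V(k+1, j) + p_d * V(k+1, j-1)]
  V(2,-2) = exp(-r*dt) * [p_u*17.387638 + p_m*24.724347 + p_d*31.429595] = 24.342366
  V(2,-1) = exp(-r*dt) * [p_u*9.360000 + p_m*17.387638 + p_d*24.724347] = 17.017889
  V(2,+0) = exp(-r*dt) * [p_u*0.576365 + p_m*9.360000 + p_d*17.387638] = 9.003634
  V(2,+1) = exp(-r*dt) * [p_u*0.000000 + p_m*0.576365 + p_d*9.360000] = 1.831927
  V(2,+2) = exp(-r*dt) * [p_u*0.000000 + p_m*0.000000 + p_d*0.576365] = 0.089263
  V(1,-1) = exp(-r*dt) * [p_u*9.003634 + p_m*17.017889 + p_d*24.342366] = 16.650455
  V(1,+0) = exp(-r*dt) * [p_u*1.831927 + p_m*9.003634 + p_d*17.017889] = 8.931960
  V(1,+1) = exp(-r*dt) * [p_u*0.089263 + p_m*1.831927 + p_d*9.003634] = 2.625385
  V(0,+0) = exp(-r*dt) * [p_u*2.625385 + p_m*8.931960 + p_d*16.650455] = 8.967793


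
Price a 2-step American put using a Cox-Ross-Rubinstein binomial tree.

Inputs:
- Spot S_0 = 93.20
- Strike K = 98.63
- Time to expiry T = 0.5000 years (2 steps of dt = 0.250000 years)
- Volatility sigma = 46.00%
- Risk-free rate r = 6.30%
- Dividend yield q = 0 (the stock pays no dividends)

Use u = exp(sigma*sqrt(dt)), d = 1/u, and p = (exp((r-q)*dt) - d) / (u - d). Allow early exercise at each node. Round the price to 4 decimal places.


Answer: Price = V(0,0) = 13.9678

Derivation:
dt = T/N = 0.250000
u = exp(sigma*sqrt(dt)) = 1.258600; d = 1/u = 0.794534
p = (exp((r-q)*dt) - d) / (u - d) = 0.476960
Discount per step: exp(-r*dt) = 0.984373
Stock lattice S(k, i) with i counting down-moves:
  k=0: S(0,0) = 93.2000
  k=1: S(1,0) = 117.3015; S(1,1) = 74.0505
  k=2: S(2,0) = 147.6357; S(2,1) = 93.2000; S(2,2) = 58.8356
Terminal payoffs V(N, i) = max(K - S_T, 0):
  V(2,0) = 0.000000; V(2,1) = 5.430000; V(2,2) = 39.794364
Backward induction: V(k, i) = exp(-r*dt) * [p * V(k+1, i) + (1-p) * V(k+1, i+1)]; then take max(V_cont, immediate exercise) for American.
  V(1,0) = exp(-r*dt) * [p*0.000000 + (1-p)*5.430000] = 2.795726; exercise = 0.000000; V(1,0) = max -> 2.795726
  V(1,1) = exp(-r*dt) * [p*5.430000 + (1-p)*39.794364] = 23.038215; exercise = 24.579468; V(1,1) = max -> 24.579468
  V(0,0) = exp(-r*dt) * [p*2.795726 + (1-p)*24.579468] = 13.967762; exercise = 5.430000; V(0,0) = max -> 13.967762


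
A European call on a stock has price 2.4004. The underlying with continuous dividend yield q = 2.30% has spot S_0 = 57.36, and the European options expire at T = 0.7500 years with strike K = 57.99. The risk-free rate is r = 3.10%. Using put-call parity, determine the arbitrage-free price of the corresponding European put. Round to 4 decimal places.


Answer: Put price = 2.6787

Derivation:
Put-call parity: C - P = S_0 * exp(-qT) - K * exp(-rT).
S_0 * exp(-qT) = 57.3600 * 0.98289793 = 56.37902523
K * exp(-rT) = 57.9900 * 0.97701820 = 56.65728534
P = C - S*exp(-qT) + K*exp(-rT)
P = 2.4004 - 56.37902523 + 56.65728534 = 2.6787


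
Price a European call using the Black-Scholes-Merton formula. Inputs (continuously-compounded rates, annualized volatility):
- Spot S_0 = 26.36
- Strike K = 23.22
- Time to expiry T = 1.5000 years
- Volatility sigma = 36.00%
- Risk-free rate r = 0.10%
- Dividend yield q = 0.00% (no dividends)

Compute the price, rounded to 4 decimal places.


Answer: Price = 6.0884

Derivation:
d1 = (ln(S/K) + (r - q + 0.5*sigma^2) * T) / (sigma * sqrt(T)) = 0.51152089
d2 = d1 - sigma * sqrt(T) = 0.07061274
exp(-rT) = 0.99850112; exp(-qT) = 1.00000000
C = S_0 * exp(-qT) * N(d1) - K * exp(-rT) * N(d2)
N(d1) = 0.69550682; N(d2) = 0.52814702
C = 26.3600 * 1.00000000 * 0.69550682 - 23.2200 * 0.99850112 * 0.52814702 = 6.0884


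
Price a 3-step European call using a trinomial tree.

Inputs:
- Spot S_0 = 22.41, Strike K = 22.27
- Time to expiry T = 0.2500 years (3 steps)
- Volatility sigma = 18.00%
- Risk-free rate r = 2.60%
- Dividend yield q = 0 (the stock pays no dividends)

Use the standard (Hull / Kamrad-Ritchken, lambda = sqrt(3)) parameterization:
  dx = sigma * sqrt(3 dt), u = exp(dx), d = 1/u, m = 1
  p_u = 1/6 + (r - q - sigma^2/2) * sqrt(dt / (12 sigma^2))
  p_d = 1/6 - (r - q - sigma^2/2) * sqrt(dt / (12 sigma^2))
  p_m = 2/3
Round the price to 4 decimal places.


dt = T/N = 0.083333; dx = sigma*sqrt(3*dt) = 0.090000
u = exp(dx) = 1.094174; d = 1/u = 0.913931
p_u = 0.171204, p_m = 0.666667, p_d = 0.162130
Discount per step: exp(-r*dt) = 0.997836
Stock lattice S(k, j) with j the centered position index:
  k=0: S(0,+0) = 22.4100
  k=1: S(1,-1) = 20.4812; S(1,+0) = 22.4100; S(1,+1) = 24.5204
  k=2: S(2,-2) = 18.7184; S(2,-1) = 20.4812; S(2,+0) = 22.4100; S(2,+1) = 24.5204; S(2,+2) = 26.8296
  k=3: S(3,-3) = 17.1073; S(3,-2) = 18.7184; S(3,-1) = 20.4812; S(3,+0) = 22.4100; S(3,+1) = 24.5204; S(3,+2) = 26.8296; S(3,+3) = 29.3563
Terminal payoffs V(N, j) = max(S_T - K, 0):
  V(3,-3) = 0.000000; V(3,-2) = 0.000000; V(3,-1) = 0.000000; V(3,+0) = 0.140000; V(3,+1) = 2.250446; V(3,+2) = 4.559641; V(3,+3) = 7.086303
Backward induction: V(k, j) = exp(-r*dt) * [p_u * V(k+1, j+1) + p_m * V(k+1, j) + p_d * V(k+1, j-1)]
  V(2,-2) = exp(-r*dt) * [p_u*0.000000 + p_m*0.000000 + p_d*0.000000] = 0.000000
  V(2,-1) = exp(-r*dt) * [p_u*0.140000 + p_m*0.000000 + p_d*0.000000] = 0.023917
  V(2,+0) = exp(-r*dt) * [p_u*2.250446 + p_m*0.140000 + p_d*0.000000] = 0.477582
  V(2,+1) = exp(-r*dt) * [p_u*4.559641 + p_m*2.250446 + p_d*0.140000] = 2.298637
  V(2,+2) = exp(-r*dt) * [p_u*7.086303 + p_m*4.559641 + p_d*2.250446] = 4.607832
  V(1,-1) = exp(-r*dt) * [p_u*0.477582 + p_m*0.023917 + p_d*0.000000] = 0.097497
  V(1,+0) = exp(-r*dt) * [p_u*2.298637 + p_m*0.477582 + p_d*0.023917] = 0.714252
  V(1,+1) = exp(-r*dt) * [p_u*4.607832 + p_m*2.298637 + p_d*0.477582] = 2.393541
  V(0,+0) = exp(-r*dt) * [p_u*2.393541 + p_m*0.714252 + p_d*0.097497] = 0.899806

Answer: Price = V(0,0) = 0.8998


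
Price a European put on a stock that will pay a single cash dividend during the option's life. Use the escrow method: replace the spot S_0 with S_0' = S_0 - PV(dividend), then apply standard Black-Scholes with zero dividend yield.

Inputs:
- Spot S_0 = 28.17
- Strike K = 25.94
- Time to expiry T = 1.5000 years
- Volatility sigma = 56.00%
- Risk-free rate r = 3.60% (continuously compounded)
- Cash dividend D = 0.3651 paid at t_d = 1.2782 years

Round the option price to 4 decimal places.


Answer: Price = 5.5180

Derivation:
PV(D) = D * exp(-r * t_d) = 0.3651 * 0.95502745 = 0.34868052
S_0' = S_0 - PV(D) = 28.1700 - 0.34868052 = 27.82131948
d1 = (ln(S_0'/K) + (r + sigma^2/2)*T) / (sigma*sqrt(T)) = 0.52374820
d2 = d1 - sigma*sqrt(T) = -0.16210893
exp(-rT) = 0.94743211
N(-d1) = 0.30022684; N(-d2) = 0.56438996
P = K * exp(-rT) * N(-d2) - S_0' * N(-d1) = 25.9400 * 0.94743211 * 0.56438996 - 27.82131948 * 0.30022684 = 5.5180


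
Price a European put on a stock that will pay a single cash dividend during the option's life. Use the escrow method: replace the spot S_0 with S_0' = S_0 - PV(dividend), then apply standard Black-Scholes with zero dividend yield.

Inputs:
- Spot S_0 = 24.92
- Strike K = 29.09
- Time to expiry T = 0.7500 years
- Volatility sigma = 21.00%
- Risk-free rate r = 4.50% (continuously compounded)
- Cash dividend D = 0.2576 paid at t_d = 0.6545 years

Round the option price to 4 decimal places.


PV(D) = D * exp(-r * t_d) = 0.2576 * 0.97097700 = 0.25012367
S_0' = S_0 - PV(D) = 24.9200 - 0.25012367 = 24.66987633
d1 = (ln(S_0'/K) + (r + sigma^2/2)*T) / (sigma*sqrt(T)) = -0.62971899
d2 = d1 - sigma*sqrt(T) = -0.81158433
exp(-rT) = 0.96681318
N(-d1) = 0.73556077; N(-d2) = 0.79148491
P = K * exp(-rT) * N(-d2) - S_0' * N(-d1) = 29.0900 * 0.96681318 * 0.79148491 - 24.66987633 * 0.73556077 = 4.1140

Answer: Price = 4.1140


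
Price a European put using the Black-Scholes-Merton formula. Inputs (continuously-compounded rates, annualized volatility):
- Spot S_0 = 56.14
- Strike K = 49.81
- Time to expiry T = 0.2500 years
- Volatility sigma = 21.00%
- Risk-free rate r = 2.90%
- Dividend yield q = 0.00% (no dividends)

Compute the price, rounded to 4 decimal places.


d1 = (ln(S/K) + (r - q + 0.5*sigma^2) * T) / (sigma * sqrt(T)) = 1.26090766
d2 = d1 - sigma * sqrt(T) = 1.15590766
exp(-rT) = 0.99277622; exp(-qT) = 1.00000000
P = K * exp(-rT) * N(-d2) - S_0 * exp(-qT) * N(-d1)
N(-d1) = 0.10367106; N(-d2) = 0.12385947
P = 49.8100 * 0.99277622 * 0.12385947 - 56.1400 * 1.00000000 * 0.10367106 = 0.3048

Answer: Price = 0.3048


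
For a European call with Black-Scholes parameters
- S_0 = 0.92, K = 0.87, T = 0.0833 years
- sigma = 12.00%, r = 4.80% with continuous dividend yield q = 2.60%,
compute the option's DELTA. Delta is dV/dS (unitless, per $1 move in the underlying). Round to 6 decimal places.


Answer: Delta = 0.951815

Derivation:
d1 = 1.6836828401; d2 = 1.6490487529
phi(d1) = 0.0966815698; exp(-qT) = 0.9978365437; exp(-rT) = 0.9960095830
N(d1) = 0.9538785103
Delta = exp(-qT) * N(d1) = 0.9978365437 * 0.9538785103 = 0.951815


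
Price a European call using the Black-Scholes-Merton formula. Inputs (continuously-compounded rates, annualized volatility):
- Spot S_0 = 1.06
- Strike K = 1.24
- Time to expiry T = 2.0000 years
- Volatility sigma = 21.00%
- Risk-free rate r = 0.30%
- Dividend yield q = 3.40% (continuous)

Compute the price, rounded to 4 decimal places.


d1 = (ln(S/K) + (r - q + 0.5*sigma^2) * T) / (sigma * sqrt(T)) = -0.58838851
d2 = d1 - sigma * sqrt(T) = -0.88537336
exp(-rT) = 0.99401796; exp(-qT) = 0.93426047
C = S_0 * exp(-qT) * N(d1) - K * exp(-rT) * N(d2)
N(d1) = 0.27813577; N(d2) = 0.18797765
C = 1.0600 * 0.93426047 * 0.27813577 - 1.2400 * 0.99401796 * 0.18797765 = 0.0437

Answer: Price = 0.0437


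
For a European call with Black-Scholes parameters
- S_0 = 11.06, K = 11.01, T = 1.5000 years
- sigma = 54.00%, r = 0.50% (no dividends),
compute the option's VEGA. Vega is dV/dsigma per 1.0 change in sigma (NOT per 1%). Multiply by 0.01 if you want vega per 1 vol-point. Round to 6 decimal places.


Answer: Vega = 5.084888

Derivation:
d1 = 0.3488724253; d2 = -0.3124898053
phi(d1) = 0.3753882265; exp(-qT) = 1.0000000000; exp(-rT) = 0.9925280548
Vega = S * exp(-qT) * phi(d1) * sqrt(T) = 11.0600 * 1.0000000000 * 0.3753882265 * 1.2247448714 = 5.084888


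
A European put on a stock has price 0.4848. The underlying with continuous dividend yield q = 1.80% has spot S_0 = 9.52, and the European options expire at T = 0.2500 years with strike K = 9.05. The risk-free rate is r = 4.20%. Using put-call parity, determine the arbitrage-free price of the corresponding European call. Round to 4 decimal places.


Put-call parity: C - P = S_0 * exp(-qT) - K * exp(-rT).
S_0 * exp(-qT) = 9.5200 * 0.99551011 = 9.47725625
K * exp(-rT) = 9.0500 * 0.98955493 = 8.95547214
C = P + S*exp(-qT) - K*exp(-rT)
C = 0.4848 + 9.47725625 - 8.95547214 = 1.0066

Answer: Call price = 1.0066


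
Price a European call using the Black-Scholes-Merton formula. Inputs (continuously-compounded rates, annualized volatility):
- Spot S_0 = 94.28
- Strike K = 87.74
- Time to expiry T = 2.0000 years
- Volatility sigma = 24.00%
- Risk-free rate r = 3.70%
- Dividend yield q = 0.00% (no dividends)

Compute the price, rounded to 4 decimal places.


d1 = (ln(S/K) + (r - q + 0.5*sigma^2) * T) / (sigma * sqrt(T)) = 0.59954165
d2 = d1 - sigma * sqrt(T) = 0.26013039
exp(-rT) = 0.92867169; exp(-qT) = 1.00000000
C = S_0 * exp(-qT) * N(d1) - K * exp(-rT) * N(d2)
N(d1) = 0.72559413; N(d2) = 0.60261840
C = 94.2800 * 1.00000000 * 0.72559413 - 87.7400 * 0.92867169 * 0.60261840 = 19.3067

Answer: Price = 19.3067


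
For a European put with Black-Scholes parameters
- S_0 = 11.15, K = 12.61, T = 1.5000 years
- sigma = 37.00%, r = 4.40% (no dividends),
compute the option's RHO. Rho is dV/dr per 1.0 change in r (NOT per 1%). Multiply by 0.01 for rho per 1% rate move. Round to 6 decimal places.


d1 = 0.1006814165; d2 = -0.3524741860
phi(d1) = 0.3969254072; exp(-qT) = 1.0000000000; exp(-rT) = 0.9361308643
N(-d2) = 0.6377586628
Rho = -K*T*exp(-rT)*N(-d2) = -12.6100 * 1.5000 * 0.9361308643 * 0.6377586628 = -11.292739

Answer: Rho = -11.292739


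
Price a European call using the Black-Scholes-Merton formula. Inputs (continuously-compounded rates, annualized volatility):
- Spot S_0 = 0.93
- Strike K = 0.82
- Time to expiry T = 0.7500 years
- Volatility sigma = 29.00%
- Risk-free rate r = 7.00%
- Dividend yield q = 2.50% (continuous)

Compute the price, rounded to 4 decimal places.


Answer: Price = 0.1682

Derivation:
d1 = (ln(S/K) + (r - q + 0.5*sigma^2) * T) / (sigma * sqrt(T)) = 0.76117758
d2 = d1 - sigma * sqrt(T) = 0.51003022
exp(-rT) = 0.94885432; exp(-qT) = 0.98142469
C = S_0 * exp(-qT) * N(d1) - K * exp(-rT) * N(d2)
N(d1) = 0.77672450; N(d2) = 0.69498485
C = 0.9300 * 0.98142469 * 0.77672450 - 0.8200 * 0.94885432 * 0.69498485 = 0.1682


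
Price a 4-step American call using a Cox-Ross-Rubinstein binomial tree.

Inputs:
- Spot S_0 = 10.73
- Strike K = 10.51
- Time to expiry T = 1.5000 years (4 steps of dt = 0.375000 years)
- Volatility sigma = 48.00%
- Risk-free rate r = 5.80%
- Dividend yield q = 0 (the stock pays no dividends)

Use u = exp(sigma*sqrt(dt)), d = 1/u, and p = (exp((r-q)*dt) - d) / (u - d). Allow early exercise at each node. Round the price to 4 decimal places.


Answer: Price = V(0,0) = 2.8331

Derivation:
dt = T/N = 0.375000
u = exp(sigma*sqrt(dt)) = 1.341702; d = 1/u = 0.745322
p = (exp((r-q)*dt) - d) / (u - d) = 0.463909
Discount per step: exp(-r*dt) = 0.978485
Stock lattice S(k, i) with i counting down-moves:
  k=0: S(0,0) = 10.7300
  k=1: S(1,0) = 14.3965; S(1,1) = 7.9973
  k=2: S(2,0) = 19.3158; S(2,1) = 10.7300; S(2,2) = 5.9606
  k=3: S(3,0) = 25.9160; S(3,1) = 14.3965; S(3,2) = 7.9973; S(3,3) = 4.4425
  k=4: S(4,0) = 34.7715; S(4,1) = 19.3158; S(4,2) = 10.7300; S(4,3) = 5.9606; S(4,4) = 3.3111
Terminal payoffs V(N, i) = max(S_T - K, 0):
  V(4,0) = 24.261519; V(4,1) = 8.805755; V(4,2) = 0.220000; V(4,3) = 0.000000; V(4,4) = 0.000000
Backward induction: V(k, i) = exp(-r*dt) * [p * V(k+1, i) + (1-p) * V(k+1, i+1)]; then take max(V_cont, immediate exercise) for American.
  V(3,0) = exp(-r*dt) * [p*24.261519 + (1-p)*8.805755] = 15.632107; exercise = 15.405983; V(3,0) = max -> 15.632107
  V(3,1) = exp(-r*dt) * [p*8.805755 + (1-p)*0.220000] = 4.112584; exercise = 3.886460; V(3,1) = max -> 4.112584
  V(3,2) = exp(-r*dt) * [p*0.220000 + (1-p)*0.000000] = 0.099864; exercise = 0.000000; V(3,2) = max -> 0.099864
  V(3,3) = exp(-r*dt) * [p*0.000000 + (1-p)*0.000000] = 0.000000; exercise = 0.000000; V(3,3) = max -> 0.000000
  V(2,0) = exp(-r*dt) * [p*15.632107 + (1-p)*4.112584] = 9.253139; exercise = 8.805755; V(2,0) = max -> 9.253139
  V(2,1) = exp(-r*dt) * [p*4.112584 + (1-p)*0.099864] = 1.919203; exercise = 0.220000; V(2,1) = max -> 1.919203
  V(2,2) = exp(-r*dt) * [p*0.099864 + (1-p)*0.000000] = 0.045331; exercise = 0.000000; V(2,2) = max -> 0.045331
  V(1,0) = exp(-r*dt) * [p*9.253139 + (1-p)*1.919203] = 5.206992; exercise = 3.886460; V(1,0) = max -> 5.206992
  V(1,1) = exp(-r*dt) * [p*1.919203 + (1-p)*0.045331] = 0.894959; exercise = 0.000000; V(1,1) = max -> 0.894959
  V(0,0) = exp(-r*dt) * [p*5.206992 + (1-p)*0.894959] = 2.833058; exercise = 0.220000; V(0,0) = max -> 2.833058


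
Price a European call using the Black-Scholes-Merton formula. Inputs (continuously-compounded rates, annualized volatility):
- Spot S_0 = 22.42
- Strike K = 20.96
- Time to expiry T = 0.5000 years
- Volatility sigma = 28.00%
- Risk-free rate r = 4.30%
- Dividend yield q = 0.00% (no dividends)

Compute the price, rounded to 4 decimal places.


d1 = (ln(S/K) + (r - q + 0.5*sigma^2) * T) / (sigma * sqrt(T)) = 0.54769238
d2 = d1 - sigma * sqrt(T) = 0.34970248
exp(-rT) = 0.97872948; exp(-qT) = 1.00000000
C = S_0 * exp(-qT) * N(d1) - K * exp(-rT) * N(d2)
N(d1) = 0.70804843; N(d2) = 0.63671900
C = 22.4200 * 1.00000000 * 0.70804843 - 20.9600 * 0.97872948 * 0.63671900 = 2.8127

Answer: Price = 2.8127


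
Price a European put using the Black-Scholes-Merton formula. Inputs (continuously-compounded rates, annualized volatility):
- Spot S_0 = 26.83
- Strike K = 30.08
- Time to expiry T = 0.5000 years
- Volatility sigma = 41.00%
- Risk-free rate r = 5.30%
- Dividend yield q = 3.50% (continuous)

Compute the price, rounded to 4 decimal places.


Answer: Price = 4.8795

Derivation:
d1 = (ln(S/K) + (r - q + 0.5*sigma^2) * T) / (sigma * sqrt(T)) = -0.21839195
d2 = d1 - sigma * sqrt(T) = -0.50830573
exp(-rT) = 0.97384804; exp(-qT) = 0.98265224
P = K * exp(-rT) * N(-d2) - S_0 * exp(-qT) * N(-d1)
N(-d1) = 0.58643813; N(-d2) = 0.69438052
P = 30.0800 * 0.97384804 * 0.69438052 - 26.8300 * 0.98265224 * 0.58643813 = 4.8795


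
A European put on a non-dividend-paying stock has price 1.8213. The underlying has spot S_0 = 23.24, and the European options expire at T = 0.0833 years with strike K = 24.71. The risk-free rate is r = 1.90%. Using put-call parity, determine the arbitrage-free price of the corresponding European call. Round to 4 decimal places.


Put-call parity: C - P = S_0 * exp(-qT) - K * exp(-rT).
S_0 * exp(-qT) = 23.2400 * 1.00000000 = 23.24000000
K * exp(-rT) = 24.7100 * 0.99841855 = 24.67092242
C = P + S*exp(-qT) - K*exp(-rT)
C = 1.8213 + 23.24000000 - 24.67092242 = 0.3904

Answer: Call price = 0.3904


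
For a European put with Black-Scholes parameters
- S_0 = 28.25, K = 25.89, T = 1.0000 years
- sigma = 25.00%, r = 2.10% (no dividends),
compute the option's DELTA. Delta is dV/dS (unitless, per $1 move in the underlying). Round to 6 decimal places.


Answer: Delta = -0.288440

Derivation:
d1 = 0.5579466553; d2 = 0.3079466553
phi(d1) = 0.3414374537; exp(-qT) = 1.0000000000; exp(-rT) = 0.9792189646
N(-d1) = 0.2884404057
Delta = -exp(-qT) * N(-d1) = -1.0000000000 * 0.2884404057 = -0.288440


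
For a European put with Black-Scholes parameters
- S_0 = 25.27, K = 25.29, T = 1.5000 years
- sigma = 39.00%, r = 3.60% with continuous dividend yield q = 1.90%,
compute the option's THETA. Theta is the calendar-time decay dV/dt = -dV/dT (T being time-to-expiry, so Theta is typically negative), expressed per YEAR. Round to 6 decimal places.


Answer: Theta = -1.180210

Derivation:
d1 = 0.2905552507; d2 = -0.1870952492
phi(d1) = 0.3824529231; exp(-qT) = 0.9719022941; exp(-rT) = 0.9474321065
Theta = -S*exp(-qT)*phi(d1)*sigma/(2*sqrt(T)) + r*K*exp(-rT)*N(-d2) - q*S*exp(-qT)*N(-d1)
N(-d1) = 0.3856957444; N(-d2) = 0.5742070235; sqrt(T) = 1.2247448714
Term 1 = -25.2700 * 0.9719022941 * 0.3824529231 * 0.3900 / (2 * 1.2247448714) = -1.4955289197
Term 2 = 0.0360 * 25.2900 * 0.9474321065 * 0.5742070235 = 0.4952995443
Term 3 = -0.0190 * 25.2700 * 0.9719022941 * 0.3856957444 = -0.1799808494
Theta = -1.4955289197 + (0.4952995443) + (-0.1799808494) = -1.180210


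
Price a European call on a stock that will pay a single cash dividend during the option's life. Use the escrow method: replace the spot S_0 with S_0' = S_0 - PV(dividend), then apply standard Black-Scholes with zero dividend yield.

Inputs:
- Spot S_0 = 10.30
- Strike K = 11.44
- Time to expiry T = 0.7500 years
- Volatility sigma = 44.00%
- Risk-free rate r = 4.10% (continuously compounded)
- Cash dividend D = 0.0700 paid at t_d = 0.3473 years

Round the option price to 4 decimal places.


PV(D) = D * exp(-r * t_d) = 0.0700 * 0.98586160 = 0.06901031
S_0' = S_0 - PV(D) = 10.3000 - 0.06901031 = 10.23098969
d1 = (ln(S_0'/K) + (r + sigma^2/2)*T) / (sigma*sqrt(T)) = -0.02189907
d2 = d1 - sigma*sqrt(T) = -0.40295025
exp(-rT) = 0.96971797
N(d1) = 0.49126423; N(d2) = 0.34349241
C = S_0' * N(d1) - K * exp(-rT) * N(d2) = 10.23098969 * 0.49126423 - 11.4400 * 0.96971797 * 0.34349241 = 1.2156

Answer: Price = 1.2156


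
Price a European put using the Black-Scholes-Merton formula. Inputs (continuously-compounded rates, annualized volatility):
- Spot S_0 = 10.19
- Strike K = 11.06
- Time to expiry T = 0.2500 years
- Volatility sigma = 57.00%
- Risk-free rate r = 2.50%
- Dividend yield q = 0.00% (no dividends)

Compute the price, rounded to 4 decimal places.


d1 = (ln(S/K) + (r - q + 0.5*sigma^2) * T) / (sigma * sqrt(T)) = -0.12303736
d2 = d1 - sigma * sqrt(T) = -0.40803736
exp(-rT) = 0.99376949; exp(-qT) = 1.00000000
P = K * exp(-rT) * N(-d2) - S_0 * exp(-qT) * N(-d1)
N(-d1) = 0.54896124; N(-d2) = 0.65837688
P = 11.0600 * 0.99376949 * 0.65837688 - 10.1900 * 1.00000000 * 0.54896124 = 1.6424

Answer: Price = 1.6424


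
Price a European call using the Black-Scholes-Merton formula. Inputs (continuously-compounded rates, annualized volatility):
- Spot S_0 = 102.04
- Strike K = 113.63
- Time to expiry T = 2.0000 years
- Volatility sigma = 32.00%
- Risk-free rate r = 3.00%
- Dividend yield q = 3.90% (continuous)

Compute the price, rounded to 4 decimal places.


Answer: Price = 12.3883

Derivation:
d1 = (ln(S/K) + (r - q + 0.5*sigma^2) * T) / (sigma * sqrt(T)) = -0.05122693
d2 = d1 - sigma * sqrt(T) = -0.50377527
exp(-rT) = 0.94176453; exp(-qT) = 0.92496443
C = S_0 * exp(-qT) * N(d1) - K * exp(-rT) * N(d2)
N(d1) = 0.47957235; N(d2) = 0.30720965
C = 102.0400 * 0.92496443 * 0.47957235 - 113.6300 * 0.94176453 * 0.30720965 = 12.3883
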